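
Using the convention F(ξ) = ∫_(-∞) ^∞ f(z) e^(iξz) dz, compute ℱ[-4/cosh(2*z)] -2*pi/cosh(pi*ξ/4) 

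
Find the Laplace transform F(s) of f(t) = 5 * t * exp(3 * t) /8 5/(8 * (s - 3) ^2) 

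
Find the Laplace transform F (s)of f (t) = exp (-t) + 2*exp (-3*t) 1/ (s + 1) + 2/ (s + 3)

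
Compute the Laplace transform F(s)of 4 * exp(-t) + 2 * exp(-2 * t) 4/(s + 1) + 2/(s + 2)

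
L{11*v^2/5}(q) 22/(5*q^3)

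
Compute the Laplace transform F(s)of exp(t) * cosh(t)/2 (s - 1)/(2 * s * (s - 2))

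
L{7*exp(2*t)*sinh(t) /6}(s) 7/(6*((s - 2) ^2-1) ) 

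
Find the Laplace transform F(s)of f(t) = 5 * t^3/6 5/s^4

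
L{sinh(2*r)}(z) 2/(z^2-4)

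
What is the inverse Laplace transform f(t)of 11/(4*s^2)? 11*t/4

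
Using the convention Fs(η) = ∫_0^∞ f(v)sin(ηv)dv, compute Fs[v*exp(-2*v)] 4*η/(η^2 + 4)^2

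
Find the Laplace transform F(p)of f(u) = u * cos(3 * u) (p^2 - 9)/(p^2 + 9)^2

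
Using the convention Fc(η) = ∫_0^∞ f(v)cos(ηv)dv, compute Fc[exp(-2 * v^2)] sqrt(2) * sqrt(pi) * exp(-η^2/8)/4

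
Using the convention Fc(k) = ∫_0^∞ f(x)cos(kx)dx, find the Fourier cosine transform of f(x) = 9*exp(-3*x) 27/(k^2 + 9)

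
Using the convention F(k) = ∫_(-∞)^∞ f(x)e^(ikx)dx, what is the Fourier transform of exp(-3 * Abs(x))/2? 3/(k^2 + 9)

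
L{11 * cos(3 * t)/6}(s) 11 * s/(6 * (s^2 + 9))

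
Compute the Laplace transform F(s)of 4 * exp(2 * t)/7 4/(7 * (s - 2))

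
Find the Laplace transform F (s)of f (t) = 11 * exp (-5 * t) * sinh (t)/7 11/ (7 * ( (s+5)^2 - 1))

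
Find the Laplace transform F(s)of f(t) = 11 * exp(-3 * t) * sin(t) 11/((s + 3)^2 + 1)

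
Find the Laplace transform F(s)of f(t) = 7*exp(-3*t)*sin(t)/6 7/(6*((s + 3)^2 + 1))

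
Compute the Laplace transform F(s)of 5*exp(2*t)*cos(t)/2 5*(s - 2)/(2*((s - 2)^2+1))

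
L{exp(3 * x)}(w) 1/(w - 3)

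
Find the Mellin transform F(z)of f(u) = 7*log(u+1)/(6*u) -7*pi*csc(pi*z)/(6*z - 6)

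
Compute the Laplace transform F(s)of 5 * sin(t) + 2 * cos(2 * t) 2 * s/(s^2 + 4) + 5/(s^2 + 1)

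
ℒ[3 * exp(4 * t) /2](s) 3/(2 * (s - 4) ) 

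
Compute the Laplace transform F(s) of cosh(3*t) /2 s/(2*(s^2 - 9) ) 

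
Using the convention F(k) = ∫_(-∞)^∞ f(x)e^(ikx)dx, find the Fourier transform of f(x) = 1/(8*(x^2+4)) pi*exp(-2*Abs(k))/16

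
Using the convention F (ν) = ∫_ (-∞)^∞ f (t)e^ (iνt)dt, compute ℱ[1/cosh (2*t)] pi/ (2*cosh (pi*ν/4))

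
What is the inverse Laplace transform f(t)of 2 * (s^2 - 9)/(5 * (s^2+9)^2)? 2 * t * cos(3 * t)/5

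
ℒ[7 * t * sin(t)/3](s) 14 * s/(3 * (s^2 + 1)^2)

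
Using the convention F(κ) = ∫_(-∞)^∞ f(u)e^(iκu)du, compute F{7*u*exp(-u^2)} 7*I*sqrt(pi)*κ*exp(-κ^2/4)/2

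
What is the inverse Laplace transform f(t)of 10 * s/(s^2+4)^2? 5 * t * sin(2 * t)/2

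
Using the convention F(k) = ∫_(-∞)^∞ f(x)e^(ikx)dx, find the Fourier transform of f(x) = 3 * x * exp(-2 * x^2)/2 3 * sqrt(2) * I * sqrt(pi) * k * exp(-k^2/8)/16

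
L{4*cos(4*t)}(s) 4*s/(s^2 + 16)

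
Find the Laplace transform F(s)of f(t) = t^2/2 s^(-3)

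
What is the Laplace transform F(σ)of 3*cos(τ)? 3*σ/(σ^2 + 1)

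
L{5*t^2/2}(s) 5/s^3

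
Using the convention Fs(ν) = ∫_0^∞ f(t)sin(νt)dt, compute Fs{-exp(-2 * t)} -ν/(ν^2+4)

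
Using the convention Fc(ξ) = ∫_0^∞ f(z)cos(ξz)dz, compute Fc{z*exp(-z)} (1 - ξ^2)/(ξ^2 + 1)^2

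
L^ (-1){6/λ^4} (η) η^3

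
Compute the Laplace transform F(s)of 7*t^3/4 21/(2*s^4)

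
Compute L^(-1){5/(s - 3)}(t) 5*exp(3*t)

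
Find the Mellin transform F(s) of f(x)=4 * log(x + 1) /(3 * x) -4 * pi * csc(pi * s) /(3 * s - 3) 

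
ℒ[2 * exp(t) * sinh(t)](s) 2/(s * (s - 2))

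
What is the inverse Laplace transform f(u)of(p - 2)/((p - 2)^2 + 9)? exp(2*u)*cos(3*u)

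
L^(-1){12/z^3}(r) 6 * r^2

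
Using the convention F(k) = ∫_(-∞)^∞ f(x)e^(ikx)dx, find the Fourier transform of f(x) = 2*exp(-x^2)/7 2*sqrt(pi)*exp(-k^2/4)/7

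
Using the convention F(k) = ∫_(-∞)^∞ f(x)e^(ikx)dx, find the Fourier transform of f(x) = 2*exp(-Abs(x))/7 4/(7*(k^2 + 1))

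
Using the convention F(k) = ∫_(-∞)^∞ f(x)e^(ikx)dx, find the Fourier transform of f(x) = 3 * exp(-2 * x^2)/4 3 * sqrt(2) * sqrt(pi) * exp(-k^2/8)/8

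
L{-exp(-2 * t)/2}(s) -1/(2 * s + 4)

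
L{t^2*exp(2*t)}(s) 2/(s - 2)^3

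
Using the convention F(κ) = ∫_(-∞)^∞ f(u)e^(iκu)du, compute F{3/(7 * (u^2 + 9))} pi * exp(-3 * Abs(κ))/7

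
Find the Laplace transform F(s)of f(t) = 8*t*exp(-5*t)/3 8/(3*(s + 5)^2)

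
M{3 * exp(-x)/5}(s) 3 * gamma(s)/5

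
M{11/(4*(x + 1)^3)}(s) 11*pi*(s - 2)*(s - 1)/(8*sin(pi*s))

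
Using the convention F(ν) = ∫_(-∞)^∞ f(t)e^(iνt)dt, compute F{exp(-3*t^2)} sqrt(3)*sqrt(pi)*exp(-ν^2/12)/3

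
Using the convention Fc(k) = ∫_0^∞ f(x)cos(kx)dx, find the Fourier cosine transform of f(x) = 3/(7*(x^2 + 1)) 3*pi*exp(-k)/14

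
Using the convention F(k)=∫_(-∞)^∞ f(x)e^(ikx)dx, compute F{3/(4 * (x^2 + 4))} 3 * pi * exp(-2 * Abs(k))/8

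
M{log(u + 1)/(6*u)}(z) -pi*csc(pi*z)/(6*z - 6)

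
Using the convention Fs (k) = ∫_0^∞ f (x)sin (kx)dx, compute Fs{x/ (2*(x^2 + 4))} pi*exp (-2*k)/4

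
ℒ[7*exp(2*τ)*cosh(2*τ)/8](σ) 7*(σ - 2)/(8*σ*(σ - 4))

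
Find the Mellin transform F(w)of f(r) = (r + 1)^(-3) pi*(w - 2)*(w - 1)/(2*sin(pi*w))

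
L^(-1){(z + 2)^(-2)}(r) r*exp(-2*r)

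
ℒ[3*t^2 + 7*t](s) 7/s^2 + 6/s^3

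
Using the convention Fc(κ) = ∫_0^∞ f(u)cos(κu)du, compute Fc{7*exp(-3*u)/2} 21/(2*(κ^2 + 9))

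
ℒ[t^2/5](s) 2/(5 * s^3)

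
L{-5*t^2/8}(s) -5/(4*s^3)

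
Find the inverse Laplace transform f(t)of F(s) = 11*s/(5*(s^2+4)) 11*cos(2*t)/5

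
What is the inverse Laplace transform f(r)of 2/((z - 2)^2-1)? 2*exp(2*r)*sinh(r)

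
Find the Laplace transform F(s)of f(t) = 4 4/s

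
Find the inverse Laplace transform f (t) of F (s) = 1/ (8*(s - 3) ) exp (3*t) /8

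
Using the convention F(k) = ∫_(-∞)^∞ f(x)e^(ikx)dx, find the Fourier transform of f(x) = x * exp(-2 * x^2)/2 sqrt(2) * I * sqrt(pi) * k * exp(-k^2/8)/16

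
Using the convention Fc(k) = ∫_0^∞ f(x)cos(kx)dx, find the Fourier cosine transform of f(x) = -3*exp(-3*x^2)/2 -sqrt(3)*sqrt(pi)*exp(-k^2/12)/4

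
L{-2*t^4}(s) -48/s^5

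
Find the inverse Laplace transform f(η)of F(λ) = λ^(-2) η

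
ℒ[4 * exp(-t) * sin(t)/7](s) 4/(7 * ((s+1)^2+1))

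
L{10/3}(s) 10/(3*s) 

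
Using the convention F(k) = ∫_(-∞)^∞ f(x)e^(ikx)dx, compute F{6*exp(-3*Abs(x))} 36/(k^2 + 9)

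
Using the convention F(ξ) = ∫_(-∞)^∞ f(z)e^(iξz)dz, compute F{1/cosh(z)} pi/cosh(pi*ξ/2)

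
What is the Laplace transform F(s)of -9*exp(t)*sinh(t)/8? -9/(8*s*(s - 2))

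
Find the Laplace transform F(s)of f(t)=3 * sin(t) 3/(s^2+1)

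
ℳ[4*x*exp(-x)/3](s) 4*gamma(s + 1)/3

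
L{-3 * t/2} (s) -3/ (2 * s^2) 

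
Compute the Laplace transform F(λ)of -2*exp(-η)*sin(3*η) -6/((λ + 1)^2 + 9)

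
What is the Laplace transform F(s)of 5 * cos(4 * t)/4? 5 * s/(4 * (s^2+16))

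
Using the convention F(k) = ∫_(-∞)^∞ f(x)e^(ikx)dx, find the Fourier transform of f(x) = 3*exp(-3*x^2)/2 sqrt(3)*sqrt(pi)*exp(-k^2/12)/2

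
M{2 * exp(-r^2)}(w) gamma(w/2)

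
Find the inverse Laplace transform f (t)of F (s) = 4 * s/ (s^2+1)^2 2 * t * sin (t)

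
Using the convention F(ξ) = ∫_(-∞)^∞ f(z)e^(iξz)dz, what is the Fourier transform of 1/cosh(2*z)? pi/(2*cosh(pi*ξ/4))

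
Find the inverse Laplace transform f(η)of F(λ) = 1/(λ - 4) exp(4*η)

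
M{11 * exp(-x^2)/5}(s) 11 * gamma(s/2)/10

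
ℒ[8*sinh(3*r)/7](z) 24/(7*(z^2 - 9))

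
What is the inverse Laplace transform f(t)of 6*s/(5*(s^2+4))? 6*cos(2*t)/5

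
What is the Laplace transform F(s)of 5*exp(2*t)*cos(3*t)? 5*(s - 2)/((s - 2)^2 + 9)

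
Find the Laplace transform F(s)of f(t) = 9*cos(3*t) 9*s/(s^2+9)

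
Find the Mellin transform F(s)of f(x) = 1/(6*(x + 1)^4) gamma(s)*gamma(4 - s)/36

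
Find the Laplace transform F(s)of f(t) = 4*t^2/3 8/(3*s^3)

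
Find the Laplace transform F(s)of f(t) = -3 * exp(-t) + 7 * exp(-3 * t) 7/(s + 3) - 3/(s + 1)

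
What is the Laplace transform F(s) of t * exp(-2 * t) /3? 1/(3 * (s + 2) ^2) 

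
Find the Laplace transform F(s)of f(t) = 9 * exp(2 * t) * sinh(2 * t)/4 9/(2 * s * (s - 4))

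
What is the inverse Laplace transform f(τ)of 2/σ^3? τ^2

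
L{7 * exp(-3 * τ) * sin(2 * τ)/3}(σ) 14/(3 * ((σ+3)^2+4))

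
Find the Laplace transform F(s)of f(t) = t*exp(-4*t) (s+4)^(-2)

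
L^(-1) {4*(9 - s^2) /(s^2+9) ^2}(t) -4*t*cos(3*t) 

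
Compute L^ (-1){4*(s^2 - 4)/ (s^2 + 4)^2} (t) 4*t*cos (2*t)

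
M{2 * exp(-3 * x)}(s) 2 * gamma(s)/3^s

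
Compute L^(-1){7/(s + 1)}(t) 7*exp(-t)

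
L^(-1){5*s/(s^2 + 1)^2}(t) 5*t*sin(t)/2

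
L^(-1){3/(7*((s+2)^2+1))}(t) 3*exp(-2*t)*sin(t)/7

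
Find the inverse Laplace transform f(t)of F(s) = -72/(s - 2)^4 -12*t^3*exp(2*t)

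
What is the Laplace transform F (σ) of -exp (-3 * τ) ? -1/ (σ + 3) 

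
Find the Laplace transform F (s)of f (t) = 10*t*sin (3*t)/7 60*s/ (7*(s^2 + 9)^2)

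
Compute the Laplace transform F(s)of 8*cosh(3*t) 8*s/(s^2 - 9)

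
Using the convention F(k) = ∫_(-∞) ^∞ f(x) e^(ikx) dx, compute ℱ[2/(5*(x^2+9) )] 2*pi*exp(-3*Abs(k) ) /15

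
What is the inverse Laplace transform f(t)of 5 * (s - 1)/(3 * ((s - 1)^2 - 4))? 5 * exp(t) * cosh(2 * t)/3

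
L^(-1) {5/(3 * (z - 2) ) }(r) 5 * exp(2 * r) /3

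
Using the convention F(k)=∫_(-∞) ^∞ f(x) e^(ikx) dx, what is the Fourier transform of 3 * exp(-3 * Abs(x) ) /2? 9/(k^2 + 9) 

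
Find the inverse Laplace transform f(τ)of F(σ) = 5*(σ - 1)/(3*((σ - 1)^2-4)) 5*exp(τ)*cosh(2*τ)/3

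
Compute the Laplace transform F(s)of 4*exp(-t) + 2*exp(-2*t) 2/(s + 2) + 4/(s + 1)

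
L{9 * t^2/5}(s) 18/(5 * s^3)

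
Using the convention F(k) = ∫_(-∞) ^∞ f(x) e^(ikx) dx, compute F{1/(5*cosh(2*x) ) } pi/(10*cosh(pi*k/4) ) 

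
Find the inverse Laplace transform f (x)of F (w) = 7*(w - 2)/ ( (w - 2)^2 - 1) 7*exp (2*x)*cosh (x)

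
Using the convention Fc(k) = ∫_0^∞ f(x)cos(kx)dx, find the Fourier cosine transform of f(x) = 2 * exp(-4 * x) 8/(k^2+16)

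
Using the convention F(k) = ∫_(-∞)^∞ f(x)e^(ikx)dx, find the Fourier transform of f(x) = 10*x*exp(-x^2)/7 5*I*sqrt(pi)*k*exp(-k^2/4)/7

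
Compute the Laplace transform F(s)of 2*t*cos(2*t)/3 2*(s^2 - 4)/(3*(s^2 + 4)^2)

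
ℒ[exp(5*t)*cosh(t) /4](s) (s - 5) /(4*((s - 5) ^2-1) ) 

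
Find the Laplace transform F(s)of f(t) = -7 -7/s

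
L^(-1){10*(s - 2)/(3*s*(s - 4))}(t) 10*exp(2*t)*cosh(2*t)/3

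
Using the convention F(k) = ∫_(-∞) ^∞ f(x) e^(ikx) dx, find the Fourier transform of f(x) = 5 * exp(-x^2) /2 5 * sqrt(pi) * exp(-k^2/4) /2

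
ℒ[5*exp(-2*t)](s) 5/(s+2)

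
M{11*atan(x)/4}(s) -11*pi*sec(pi*s/2)/(8*s)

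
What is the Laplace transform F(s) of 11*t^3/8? 33/(4*s^4) 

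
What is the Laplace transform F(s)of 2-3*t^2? 2/s - 6/s^3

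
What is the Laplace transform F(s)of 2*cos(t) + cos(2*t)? 2*s/(s^2 + 1) + s/(s^2 + 4)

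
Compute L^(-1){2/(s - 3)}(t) 2*exp(3*t)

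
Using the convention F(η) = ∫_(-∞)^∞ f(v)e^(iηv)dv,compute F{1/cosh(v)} pi/cosh(pi*η/2)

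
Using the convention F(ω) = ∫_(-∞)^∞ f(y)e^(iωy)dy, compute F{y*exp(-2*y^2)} sqrt(2)*I*sqrt(pi)*ω*exp(-ω^2/8)/8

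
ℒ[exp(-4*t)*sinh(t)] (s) 1/((s + 4)^2 - 1)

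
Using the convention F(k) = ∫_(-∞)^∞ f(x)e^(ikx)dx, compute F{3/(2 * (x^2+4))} 3 * pi * exp(-2 * Abs(k))/4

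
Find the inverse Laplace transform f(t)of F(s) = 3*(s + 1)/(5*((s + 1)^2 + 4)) 3*exp(-t)*cos(2*t)/5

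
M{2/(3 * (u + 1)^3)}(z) pi * (z - 2) * (z - 1)/(3 * sin(pi * z))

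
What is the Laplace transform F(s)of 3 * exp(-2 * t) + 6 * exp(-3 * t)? 6/(s + 3) + 3/(s + 2)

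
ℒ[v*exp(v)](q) (q - 1)^(-2)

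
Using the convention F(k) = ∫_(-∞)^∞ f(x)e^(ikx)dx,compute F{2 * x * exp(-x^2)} I * sqrt(pi) * k * exp(-k^2/4)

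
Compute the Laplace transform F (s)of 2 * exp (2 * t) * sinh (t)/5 2/ (5 * ( (s - 2)^2 - 1))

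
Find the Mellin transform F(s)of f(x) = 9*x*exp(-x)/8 9*gamma(s + 1)/8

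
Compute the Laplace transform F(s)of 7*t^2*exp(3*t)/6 7/(3*(s - 3)^3)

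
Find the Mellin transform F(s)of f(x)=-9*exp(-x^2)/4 -9*gamma(s/2)/8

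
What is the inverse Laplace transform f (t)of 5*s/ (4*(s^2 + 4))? 5*cos (2*t)/4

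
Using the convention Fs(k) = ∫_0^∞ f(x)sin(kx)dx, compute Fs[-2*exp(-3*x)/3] -2*k/(3*k^2 + 27)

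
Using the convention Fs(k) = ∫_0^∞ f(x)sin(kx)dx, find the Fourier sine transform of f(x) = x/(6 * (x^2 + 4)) pi * exp(-2 * k)/12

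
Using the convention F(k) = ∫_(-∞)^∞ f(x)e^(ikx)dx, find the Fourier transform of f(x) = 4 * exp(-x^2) 4 * sqrt(pi) * exp(-k^2/4)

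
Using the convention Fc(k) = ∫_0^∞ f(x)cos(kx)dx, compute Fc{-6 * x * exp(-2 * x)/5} 6 * (k^2 - 4)/(5 * (k^2 + 4)^2)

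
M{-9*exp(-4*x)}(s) -9*gamma(s)/4^s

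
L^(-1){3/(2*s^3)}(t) 3*t^2/4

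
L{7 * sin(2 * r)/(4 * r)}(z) 7 * atan(2/z)/4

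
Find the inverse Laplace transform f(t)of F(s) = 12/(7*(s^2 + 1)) 12*sin(t)/7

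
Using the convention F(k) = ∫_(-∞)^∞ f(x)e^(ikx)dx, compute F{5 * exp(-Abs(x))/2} 5/(k^2+1)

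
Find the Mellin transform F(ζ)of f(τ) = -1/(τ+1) -pi * csc(pi * ζ)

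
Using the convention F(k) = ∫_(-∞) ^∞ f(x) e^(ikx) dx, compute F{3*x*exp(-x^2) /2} 3*I*sqrt(pi)*k*exp(-k^2/4) /4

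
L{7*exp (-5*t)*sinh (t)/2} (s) 7/ (2*( (s + 5)^2-1))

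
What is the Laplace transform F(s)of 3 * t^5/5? 72/s^6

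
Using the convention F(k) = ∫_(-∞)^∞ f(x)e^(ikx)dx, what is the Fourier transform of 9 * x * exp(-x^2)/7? 9 * I * sqrt(pi) * k * exp(-k^2/4)/14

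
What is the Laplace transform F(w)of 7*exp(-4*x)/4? 7/(4*(w + 4))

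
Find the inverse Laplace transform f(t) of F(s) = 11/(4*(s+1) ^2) 11*t*exp(-t) /4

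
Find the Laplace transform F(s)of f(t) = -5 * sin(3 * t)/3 -5/(s^2 + 9)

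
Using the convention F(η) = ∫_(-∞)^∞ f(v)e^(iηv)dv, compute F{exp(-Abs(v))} 2/(η^2 + 1)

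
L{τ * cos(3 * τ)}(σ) (σ^2 - 9)/(σ^2 + 9)^2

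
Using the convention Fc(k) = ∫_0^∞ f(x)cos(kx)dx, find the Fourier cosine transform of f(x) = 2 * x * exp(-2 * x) 2 * (4 - k^2)/(k^2 + 4)^2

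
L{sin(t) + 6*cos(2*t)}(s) 6*s/(s^2 + 4) + 1/(s^2 + 1)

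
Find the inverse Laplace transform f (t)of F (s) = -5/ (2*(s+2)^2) -5*t*exp (-2*t)/2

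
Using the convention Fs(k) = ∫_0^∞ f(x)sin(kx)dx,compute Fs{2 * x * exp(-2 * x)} 8 * k/(k^2 + 4)^2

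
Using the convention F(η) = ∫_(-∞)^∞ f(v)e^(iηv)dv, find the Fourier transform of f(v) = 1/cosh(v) pi/cosh(pi*η/2)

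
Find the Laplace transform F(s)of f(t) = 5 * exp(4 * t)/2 5/(2 * (s - 4))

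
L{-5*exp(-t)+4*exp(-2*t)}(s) 4/(s+2) - 5/(s+1)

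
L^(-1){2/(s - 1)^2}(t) 2 * t * exp(t)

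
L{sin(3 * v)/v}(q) atan(3/q)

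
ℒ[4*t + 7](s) 7/s + 4/s^2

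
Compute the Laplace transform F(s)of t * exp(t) (s - 1)^(-2)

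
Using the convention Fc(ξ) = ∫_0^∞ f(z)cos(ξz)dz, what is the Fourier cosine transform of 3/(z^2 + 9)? pi * exp(-3 * ξ)/2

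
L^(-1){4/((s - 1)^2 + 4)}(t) 2*exp(t)*sin(2*t)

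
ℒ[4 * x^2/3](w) 8/(3 * w^3) 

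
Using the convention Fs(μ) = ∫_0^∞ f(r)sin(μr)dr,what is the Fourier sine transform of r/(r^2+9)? pi*exp(-3*μ)/2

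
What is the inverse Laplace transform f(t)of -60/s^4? -10*t^3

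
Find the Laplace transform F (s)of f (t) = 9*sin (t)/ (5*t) 9*atan (1/s)/5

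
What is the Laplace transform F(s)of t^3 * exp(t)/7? 6/(7 * (s - 1)^4)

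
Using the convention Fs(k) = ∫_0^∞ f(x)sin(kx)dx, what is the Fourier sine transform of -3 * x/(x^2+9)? -3 * pi * exp(-3 * k)/2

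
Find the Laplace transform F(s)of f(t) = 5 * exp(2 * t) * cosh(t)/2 5 * (s - 2)/(2 * ((s - 2)^2 - 1))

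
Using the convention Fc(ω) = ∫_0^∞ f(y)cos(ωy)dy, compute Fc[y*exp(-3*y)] (9 - ω^2)/(ω^2 + 9)^2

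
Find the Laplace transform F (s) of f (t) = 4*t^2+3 8/s^3+3/s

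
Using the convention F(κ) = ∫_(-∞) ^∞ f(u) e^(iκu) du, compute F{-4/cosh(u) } -4 * pi/cosh(pi * κ/2) 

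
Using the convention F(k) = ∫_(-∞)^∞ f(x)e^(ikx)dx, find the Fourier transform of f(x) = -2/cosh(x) -2*pi/cosh(pi*k/2)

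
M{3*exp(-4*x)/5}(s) 3*gamma(s)/(5*4^s)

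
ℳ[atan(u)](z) -pi*sec(pi*z/2) /(2*z) 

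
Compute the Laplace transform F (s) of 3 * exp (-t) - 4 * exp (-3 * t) 3/ (s + 1) - 4/ (s + 3) 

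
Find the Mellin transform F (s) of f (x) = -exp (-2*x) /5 -gamma (s) / (5*2^s) 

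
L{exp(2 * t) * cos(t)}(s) (s - 2)/((s - 2)^2+1)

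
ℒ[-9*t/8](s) -9/(8*s^2)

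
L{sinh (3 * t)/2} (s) 3/ (2 * (s^2 - 9))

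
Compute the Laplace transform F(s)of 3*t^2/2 3/s^3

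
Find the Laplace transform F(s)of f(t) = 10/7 10/(7*s)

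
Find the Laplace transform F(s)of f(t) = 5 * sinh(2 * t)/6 5/(3 * (s^2 - 4))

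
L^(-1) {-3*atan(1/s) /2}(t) -3*sin(t) /(2*t) 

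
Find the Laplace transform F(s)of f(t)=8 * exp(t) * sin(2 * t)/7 16/(7 * ((s - 1)^2 + 4))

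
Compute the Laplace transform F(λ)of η λ^(-2)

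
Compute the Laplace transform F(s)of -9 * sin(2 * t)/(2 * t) -9 * atan(2/s)/2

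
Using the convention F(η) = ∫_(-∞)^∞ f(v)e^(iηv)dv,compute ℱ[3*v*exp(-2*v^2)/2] 3*sqrt(2)*I*sqrt(pi)*η*exp(-η^2/8)/16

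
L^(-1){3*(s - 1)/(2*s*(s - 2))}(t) 3*exp(t)*cosh(t)/2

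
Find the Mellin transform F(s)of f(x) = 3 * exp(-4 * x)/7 3 * gamma(s)/(7 * 4^s)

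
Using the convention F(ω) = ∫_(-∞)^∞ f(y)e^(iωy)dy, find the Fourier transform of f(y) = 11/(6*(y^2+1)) 11*pi*exp(-Abs(ω))/6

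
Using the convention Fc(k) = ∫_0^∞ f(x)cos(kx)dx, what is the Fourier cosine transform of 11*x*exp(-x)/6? 11*(1 - k^2)/(6*(k^2 + 1)^2)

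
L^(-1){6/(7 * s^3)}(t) 3 * t^2/7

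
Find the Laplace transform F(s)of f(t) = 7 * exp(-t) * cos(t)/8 7 * (s+1)/(8 * ((s+1)^2+1))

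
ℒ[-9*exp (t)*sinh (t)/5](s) -9/ (5*s*(s - 2))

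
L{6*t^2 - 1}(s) 12/s^3 - 1/s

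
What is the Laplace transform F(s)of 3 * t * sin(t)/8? 3 * s/(4 * (s^2 + 1)^2)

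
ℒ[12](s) 12/s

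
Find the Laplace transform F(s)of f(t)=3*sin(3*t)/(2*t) 3*atan(3/s)/2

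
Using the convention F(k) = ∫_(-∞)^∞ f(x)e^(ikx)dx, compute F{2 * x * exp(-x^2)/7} I * sqrt(pi) * k * exp(-k^2/4)/7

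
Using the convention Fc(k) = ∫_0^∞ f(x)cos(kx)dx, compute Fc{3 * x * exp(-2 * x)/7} 3 * (4 - k^2)/(7 * (k^2 + 4)^2)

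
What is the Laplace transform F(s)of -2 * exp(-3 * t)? -2/(s + 3)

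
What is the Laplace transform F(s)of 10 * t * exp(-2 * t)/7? 10/(7 * (s + 2)^2)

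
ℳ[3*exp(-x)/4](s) 3*gamma(s)/4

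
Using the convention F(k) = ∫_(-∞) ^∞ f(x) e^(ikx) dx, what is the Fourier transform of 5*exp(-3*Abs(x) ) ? 30/(k^2 + 9) 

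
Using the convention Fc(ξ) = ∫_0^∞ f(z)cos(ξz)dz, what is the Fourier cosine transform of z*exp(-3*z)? (9 - ξ^2)/(ξ^2 + 9)^2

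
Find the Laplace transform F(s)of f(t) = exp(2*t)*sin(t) 1/((s - 2)^2 + 1)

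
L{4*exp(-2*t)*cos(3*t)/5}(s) 4*(s + 2)/(5*((s + 2)^2 + 9))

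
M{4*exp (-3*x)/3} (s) 4*gamma (s)/ (3*3^s)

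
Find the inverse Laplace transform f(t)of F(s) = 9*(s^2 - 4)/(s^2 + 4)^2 9*t*cos(2*t)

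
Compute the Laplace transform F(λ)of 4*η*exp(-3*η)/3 4/(3*(λ + 3)^2)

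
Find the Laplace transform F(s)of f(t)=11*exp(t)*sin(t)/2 11/(2*((s - 1)^2 + 1))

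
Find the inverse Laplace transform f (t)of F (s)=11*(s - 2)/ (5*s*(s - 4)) 11*exp (2*t)*cosh (2*t)/5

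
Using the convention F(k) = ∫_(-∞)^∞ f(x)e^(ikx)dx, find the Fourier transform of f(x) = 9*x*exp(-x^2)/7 9*I*sqrt(pi)*k*exp(-k^2/4)/14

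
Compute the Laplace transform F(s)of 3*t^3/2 9/s^4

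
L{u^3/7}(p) 6/(7*p^4)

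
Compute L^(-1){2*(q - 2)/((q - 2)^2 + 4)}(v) 2*exp(2*v)*cos(2*v)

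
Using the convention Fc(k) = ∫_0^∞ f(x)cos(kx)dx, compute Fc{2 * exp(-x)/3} 2/(3 * (k^2+1))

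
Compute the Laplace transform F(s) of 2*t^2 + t s^(-2) + 4/s^3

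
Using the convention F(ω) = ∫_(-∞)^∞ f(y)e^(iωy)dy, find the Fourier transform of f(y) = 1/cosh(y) pi/cosh(pi * ω/2)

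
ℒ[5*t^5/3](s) 200/s^6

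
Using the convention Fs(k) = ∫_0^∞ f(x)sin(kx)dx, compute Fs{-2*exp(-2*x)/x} -2*atan(k/2)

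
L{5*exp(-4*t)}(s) 5/(s+4)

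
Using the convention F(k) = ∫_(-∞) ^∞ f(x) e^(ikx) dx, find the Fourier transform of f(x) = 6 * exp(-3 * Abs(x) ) 36/(k^2 + 9) 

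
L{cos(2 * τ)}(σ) σ/(σ^2 + 4)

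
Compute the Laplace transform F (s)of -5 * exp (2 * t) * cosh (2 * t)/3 5 * (2 - s)/ (3 * s * (s - 4))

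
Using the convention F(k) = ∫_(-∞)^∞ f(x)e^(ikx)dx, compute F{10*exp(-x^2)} 10*sqrt(pi)*exp(-k^2/4)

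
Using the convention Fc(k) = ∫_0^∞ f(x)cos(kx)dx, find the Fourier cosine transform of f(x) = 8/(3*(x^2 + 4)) 2*pi*exp(-2*k)/3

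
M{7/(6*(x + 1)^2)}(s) -7*pi*(s - 1)/(6*sin(pi*s))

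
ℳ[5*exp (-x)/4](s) 5*gamma (s)/4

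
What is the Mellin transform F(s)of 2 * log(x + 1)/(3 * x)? -2 * pi * csc(pi * s)/(3 * s - 3)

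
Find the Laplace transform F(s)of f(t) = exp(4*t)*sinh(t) 1/((s - 4)^2 - 1)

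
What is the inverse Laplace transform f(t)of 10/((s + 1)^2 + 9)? 10*exp(-t)*sin(3*t)/3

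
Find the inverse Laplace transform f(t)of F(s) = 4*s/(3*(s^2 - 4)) 4*cosh(2*t)/3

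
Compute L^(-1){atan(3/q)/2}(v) sin(3*v)/(2*v)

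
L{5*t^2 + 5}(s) 5/s + 10/s^3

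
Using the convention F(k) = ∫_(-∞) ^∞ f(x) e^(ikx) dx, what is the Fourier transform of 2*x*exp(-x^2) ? I*sqrt(pi)*k*exp(-k^2/4) 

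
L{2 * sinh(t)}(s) 2/(s^2 - 1)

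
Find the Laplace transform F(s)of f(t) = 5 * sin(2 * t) 10/(s^2+4)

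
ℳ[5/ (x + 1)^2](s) -5*pi*(s - 1)/sin (pi*s)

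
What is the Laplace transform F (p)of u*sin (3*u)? 6*p/ (p^2 + 9)^2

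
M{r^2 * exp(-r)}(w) gamma(w + 2)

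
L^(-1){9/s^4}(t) 3 * t^3/2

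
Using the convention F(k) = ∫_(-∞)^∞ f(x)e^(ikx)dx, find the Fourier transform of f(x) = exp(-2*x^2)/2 sqrt(2)*sqrt(pi)*exp(-k^2/8)/4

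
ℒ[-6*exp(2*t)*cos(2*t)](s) 6*(2 - s)/((s - 2)^2 + 4)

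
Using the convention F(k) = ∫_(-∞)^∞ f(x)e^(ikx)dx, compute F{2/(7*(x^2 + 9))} 2*pi*exp(-3*Abs(k))/21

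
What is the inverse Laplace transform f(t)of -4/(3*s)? -4/3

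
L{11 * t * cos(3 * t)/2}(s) 11 * (s^2 - 9)/(2 * (s^2 + 9)^2)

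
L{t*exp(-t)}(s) (s + 1)^(-2)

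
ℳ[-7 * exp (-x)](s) -7 * gamma (s)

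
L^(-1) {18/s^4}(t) 3 * t^3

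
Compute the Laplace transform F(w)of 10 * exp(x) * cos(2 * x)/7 10 * (w - 1)/(7 * ((w - 1)^2 + 4))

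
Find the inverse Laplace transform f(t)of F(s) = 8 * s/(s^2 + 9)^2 4 * t * sin(3 * t)/3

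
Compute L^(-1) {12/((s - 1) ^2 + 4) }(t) 6 * exp(t) * sin(2 * t) 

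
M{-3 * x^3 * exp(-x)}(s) -3 * gamma(s + 3)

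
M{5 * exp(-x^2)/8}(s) 5 * gamma(s/2)/16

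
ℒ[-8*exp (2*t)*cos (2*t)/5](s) 8*(2 - s)/ (5*( (s - 2)^2 + 4))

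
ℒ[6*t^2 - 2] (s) 12/s^3 - 2/s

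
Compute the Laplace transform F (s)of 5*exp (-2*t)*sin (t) 5/ ( (s+2)^2+1)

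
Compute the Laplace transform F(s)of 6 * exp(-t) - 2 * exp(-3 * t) 6/(s + 1) - 2/(s + 3)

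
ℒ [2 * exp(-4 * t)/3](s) 2/(3 * (s + 4))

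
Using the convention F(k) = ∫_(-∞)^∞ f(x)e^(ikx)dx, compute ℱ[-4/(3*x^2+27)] -4*pi*exp(-3*Abs(k))/9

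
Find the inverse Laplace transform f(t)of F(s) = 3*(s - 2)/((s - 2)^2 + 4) 3*exp(2*t)*cos(2*t)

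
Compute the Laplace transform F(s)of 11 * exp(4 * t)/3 11/(3 * (s - 4))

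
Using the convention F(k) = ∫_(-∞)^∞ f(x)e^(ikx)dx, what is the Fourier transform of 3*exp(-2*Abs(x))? 12/(k^2 + 4)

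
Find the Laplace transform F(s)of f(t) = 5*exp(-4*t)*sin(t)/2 5/(2*((s + 4)^2 + 1))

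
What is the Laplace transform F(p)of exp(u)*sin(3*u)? 3/((p - 1)^2+9)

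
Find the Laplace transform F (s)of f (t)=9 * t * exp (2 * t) 9/ (s - 2)^2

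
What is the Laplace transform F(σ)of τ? σ^(-2)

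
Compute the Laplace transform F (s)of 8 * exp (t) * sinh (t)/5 8/ (5 * s * (s - 2))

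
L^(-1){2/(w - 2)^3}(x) x^2*exp(2*x)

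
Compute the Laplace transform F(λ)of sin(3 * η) 3/(λ^2 + 9)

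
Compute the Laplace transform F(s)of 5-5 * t 5/s - 5/s^2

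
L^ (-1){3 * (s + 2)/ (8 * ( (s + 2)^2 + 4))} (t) 3 * exp (-2 * t) * cos (2 * t)/8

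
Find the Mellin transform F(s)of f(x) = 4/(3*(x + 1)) 4*pi*csc(pi*s)/3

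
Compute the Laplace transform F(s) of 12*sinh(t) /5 12/(5*(s^2 - 1) ) 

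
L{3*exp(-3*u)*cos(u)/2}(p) 3*(p + 3)/(2*((p + 3)^2 + 1))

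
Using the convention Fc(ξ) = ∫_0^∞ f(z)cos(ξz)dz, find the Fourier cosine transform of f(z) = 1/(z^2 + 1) pi * exp(-ξ)/2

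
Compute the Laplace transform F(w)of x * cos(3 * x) (w^2 - 9)/(w^2 + 9)^2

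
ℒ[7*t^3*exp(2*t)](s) 42/(s - 2)^4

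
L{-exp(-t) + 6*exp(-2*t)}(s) 6/(s + 2) - 1/(s + 1)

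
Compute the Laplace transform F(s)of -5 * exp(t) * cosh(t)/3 5 * (1 - s)/(3 * s * (s - 2))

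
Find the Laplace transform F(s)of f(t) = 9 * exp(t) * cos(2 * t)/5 9 * (s - 1)/(5 * ((s - 1)^2 + 4))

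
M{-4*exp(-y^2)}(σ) -2*gamma(σ/2)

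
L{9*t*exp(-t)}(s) 9/(s + 1)^2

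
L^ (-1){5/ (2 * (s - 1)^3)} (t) 5 * t^2 * exp (t)/4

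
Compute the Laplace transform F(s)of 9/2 9/(2*s)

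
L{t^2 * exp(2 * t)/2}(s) (s - 2)^(-3)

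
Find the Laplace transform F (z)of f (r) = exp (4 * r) 1/ (z - 4)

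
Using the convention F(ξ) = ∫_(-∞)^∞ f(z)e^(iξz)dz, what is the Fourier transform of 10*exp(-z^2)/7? 10*sqrt(pi)*exp(-ξ^2/4)/7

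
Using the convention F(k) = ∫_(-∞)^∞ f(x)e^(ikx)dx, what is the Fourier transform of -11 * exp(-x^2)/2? -11 * sqrt(pi) * exp(-k^2/4)/2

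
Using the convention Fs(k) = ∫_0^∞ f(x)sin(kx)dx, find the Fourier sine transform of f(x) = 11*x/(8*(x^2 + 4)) 11*pi*exp(-2*k)/16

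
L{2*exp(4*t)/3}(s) 2/(3*(s - 4))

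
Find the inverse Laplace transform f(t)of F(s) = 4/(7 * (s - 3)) 4 * exp(3 * t)/7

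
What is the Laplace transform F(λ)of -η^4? -24/λ^5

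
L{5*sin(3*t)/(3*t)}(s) 5*atan(3/s)/3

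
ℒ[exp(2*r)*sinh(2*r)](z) 2/(z*(z - 4))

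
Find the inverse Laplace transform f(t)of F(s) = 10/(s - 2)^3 5 * t^2 * exp(2 * t)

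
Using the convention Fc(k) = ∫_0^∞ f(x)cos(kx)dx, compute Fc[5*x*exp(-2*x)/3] 5*(4 - k^2)/(3*(k^2 + 4)^2)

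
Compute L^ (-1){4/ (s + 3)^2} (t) 4 * t * exp (-3 * t)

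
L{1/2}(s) 1/(2 * s) 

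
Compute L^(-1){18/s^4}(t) 3 * t^3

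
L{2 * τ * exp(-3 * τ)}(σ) 2/(σ + 3)^2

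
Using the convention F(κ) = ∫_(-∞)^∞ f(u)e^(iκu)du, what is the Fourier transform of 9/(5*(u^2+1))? 9*pi*exp(-Abs(κ))/5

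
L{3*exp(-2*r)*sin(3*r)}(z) 9/((z + 2)^2 + 9)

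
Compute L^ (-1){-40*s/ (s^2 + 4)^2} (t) -10*t*sin (2*t)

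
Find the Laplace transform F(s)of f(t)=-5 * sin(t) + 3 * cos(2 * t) 3 * s/(s^2 + 4) - 5/(s^2 + 1)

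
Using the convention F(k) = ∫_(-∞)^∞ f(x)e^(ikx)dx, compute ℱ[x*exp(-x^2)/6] I*sqrt(pi)*k*exp(-k^2/4)/12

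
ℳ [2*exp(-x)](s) 2*gamma(s)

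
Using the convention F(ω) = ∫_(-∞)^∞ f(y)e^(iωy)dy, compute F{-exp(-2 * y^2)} -sqrt(2) * sqrt(pi) * exp(-ω^2/8)/2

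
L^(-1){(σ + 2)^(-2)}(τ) τ*exp(-2*τ)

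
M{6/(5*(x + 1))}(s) 6*pi*csc(pi*s)/5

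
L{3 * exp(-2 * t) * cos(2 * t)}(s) 3 * (s + 2)/((s + 2)^2 + 4)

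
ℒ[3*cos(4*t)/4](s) 3*s/(4*(s^2 + 16))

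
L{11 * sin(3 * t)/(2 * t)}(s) 11 * atan(3/s)/2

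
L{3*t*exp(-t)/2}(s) 3/(2*(s+1)^2)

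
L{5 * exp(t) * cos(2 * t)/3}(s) 5 * (s - 1)/(3 * ((s - 1)^2 + 4))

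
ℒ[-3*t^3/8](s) -9/(4*s^4)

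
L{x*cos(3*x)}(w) (w^2 - 9)/(w^2 + 9)^2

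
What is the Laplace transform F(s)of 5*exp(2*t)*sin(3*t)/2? 15/(2*((s - 2)^2 + 9))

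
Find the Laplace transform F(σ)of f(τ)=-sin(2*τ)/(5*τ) -atan(2/σ)/5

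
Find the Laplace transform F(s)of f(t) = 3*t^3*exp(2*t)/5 18/(5*(s - 2)^4)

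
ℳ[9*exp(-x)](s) 9*gamma(s)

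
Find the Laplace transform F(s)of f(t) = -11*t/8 -11/(8*s^2)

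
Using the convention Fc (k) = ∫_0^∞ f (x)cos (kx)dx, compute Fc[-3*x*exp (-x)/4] 3*(k^2-1)/ (4*(k^2 + 1)^2)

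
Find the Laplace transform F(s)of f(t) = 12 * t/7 12/(7 * s^2)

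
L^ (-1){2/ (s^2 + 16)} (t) sin (4 * t)/2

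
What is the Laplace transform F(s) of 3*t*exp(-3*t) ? 3/(s+3) ^2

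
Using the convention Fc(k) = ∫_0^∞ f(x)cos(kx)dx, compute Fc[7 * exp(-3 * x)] 21/(k^2 + 9)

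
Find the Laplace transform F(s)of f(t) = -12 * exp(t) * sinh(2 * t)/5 -24/(5 * (s - 1)^2 - 20)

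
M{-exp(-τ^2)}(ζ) -gamma(ζ/2)/2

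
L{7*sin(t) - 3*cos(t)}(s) 7/(s^2+1) - 3*s/(s^2+1)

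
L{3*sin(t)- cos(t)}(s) 3/(s^2 + 1)- s/(s^2 + 1)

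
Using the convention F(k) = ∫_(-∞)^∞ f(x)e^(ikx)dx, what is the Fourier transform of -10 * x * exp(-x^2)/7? -5 * I * sqrt(pi) * k * exp(-k^2/4)/7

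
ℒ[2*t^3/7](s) 12/(7*s^4) 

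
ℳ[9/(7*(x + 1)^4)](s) 3*gamma(s)*gamma(4 - s)/14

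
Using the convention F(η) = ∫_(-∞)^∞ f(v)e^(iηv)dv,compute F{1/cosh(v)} pi/cosh(pi * η/2)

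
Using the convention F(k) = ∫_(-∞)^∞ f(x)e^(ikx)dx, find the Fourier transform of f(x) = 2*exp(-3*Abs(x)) 12/(k^2 + 9)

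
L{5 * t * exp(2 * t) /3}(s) 5/(3 * (s - 2) ^2) 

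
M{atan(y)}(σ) -pi*sec(pi*σ/2)/(2*σ)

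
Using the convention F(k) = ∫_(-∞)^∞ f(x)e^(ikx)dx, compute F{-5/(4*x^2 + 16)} -5*pi*exp(-2*Abs(k))/8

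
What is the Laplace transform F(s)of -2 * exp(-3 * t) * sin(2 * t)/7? -4/(7 * (s + 3)^2 + 28)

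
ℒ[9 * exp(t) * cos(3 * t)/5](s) 9 * (s - 1)/(5 * ((s - 1)^2 + 9))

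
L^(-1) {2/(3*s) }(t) 2/3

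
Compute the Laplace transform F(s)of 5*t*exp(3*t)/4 5/(4*(s - 3)^2)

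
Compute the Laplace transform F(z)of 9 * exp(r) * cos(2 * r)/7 9 * (z - 1)/(7 * ((z - 1)^2 + 4))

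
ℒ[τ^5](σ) 120/σ^6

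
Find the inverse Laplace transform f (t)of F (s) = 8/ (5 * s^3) 4 * t^2/5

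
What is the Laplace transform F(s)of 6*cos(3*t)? 6*s/(s^2 + 9)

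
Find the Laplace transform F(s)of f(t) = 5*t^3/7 30/(7*s^4)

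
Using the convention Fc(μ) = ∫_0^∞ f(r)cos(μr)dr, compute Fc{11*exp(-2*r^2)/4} 11*sqrt(2)*sqrt(pi)*exp(-μ^2/8)/16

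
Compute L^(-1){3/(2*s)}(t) 3/2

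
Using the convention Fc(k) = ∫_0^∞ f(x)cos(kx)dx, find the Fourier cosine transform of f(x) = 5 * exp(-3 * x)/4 15/(4 * (k^2+9))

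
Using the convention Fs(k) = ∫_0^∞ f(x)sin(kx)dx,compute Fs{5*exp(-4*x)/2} 5*k/(2*(k^2 + 16))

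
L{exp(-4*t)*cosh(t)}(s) (s + 4)/((s + 4)^2 - 1)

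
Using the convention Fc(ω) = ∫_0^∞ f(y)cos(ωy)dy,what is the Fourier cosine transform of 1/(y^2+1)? pi*exp(-ω)/2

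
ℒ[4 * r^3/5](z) 24/(5 * z^4)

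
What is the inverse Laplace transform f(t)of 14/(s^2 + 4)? 7*sin(2*t)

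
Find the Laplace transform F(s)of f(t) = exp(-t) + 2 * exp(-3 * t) 2/(s + 3) + 1/(s + 1)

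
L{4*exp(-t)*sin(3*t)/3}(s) 4/((s + 1)^2 + 9)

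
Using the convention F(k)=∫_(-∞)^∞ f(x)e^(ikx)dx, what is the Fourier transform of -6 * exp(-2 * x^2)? -3 * sqrt(2) * sqrt(pi) * exp(-k^2/8)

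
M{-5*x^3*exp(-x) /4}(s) -5*gamma(s+3) /4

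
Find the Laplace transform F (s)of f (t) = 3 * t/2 3/ (2 * s^2)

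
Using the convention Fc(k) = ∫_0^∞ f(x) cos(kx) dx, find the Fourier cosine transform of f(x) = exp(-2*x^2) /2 sqrt(2)*sqrt(pi)*exp(-k^2/8) /8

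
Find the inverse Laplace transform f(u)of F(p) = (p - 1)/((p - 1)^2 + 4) exp(u)*cos(2*u)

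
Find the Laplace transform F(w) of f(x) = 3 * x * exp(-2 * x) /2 3/(2 * (w + 2) ^2) 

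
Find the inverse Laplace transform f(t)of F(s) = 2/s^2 2*t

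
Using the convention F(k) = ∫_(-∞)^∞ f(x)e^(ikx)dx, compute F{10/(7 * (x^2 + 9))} 10 * pi * exp(-3 * Abs(k))/21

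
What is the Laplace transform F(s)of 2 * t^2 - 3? 4/s^3 - 3/s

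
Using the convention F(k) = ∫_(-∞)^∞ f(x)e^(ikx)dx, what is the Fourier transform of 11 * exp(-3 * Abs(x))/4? 33/(2 * (k^2 + 9))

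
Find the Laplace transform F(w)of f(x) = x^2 2/w^3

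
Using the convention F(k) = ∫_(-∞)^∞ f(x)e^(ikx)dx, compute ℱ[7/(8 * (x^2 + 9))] 7 * pi * exp(-3 * Abs(k))/24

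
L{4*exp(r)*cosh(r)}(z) 4*(z - 1)/(z*(z - 2))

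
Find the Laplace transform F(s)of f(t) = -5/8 -5/(8*s)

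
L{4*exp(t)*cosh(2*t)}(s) 4*(s - 1)/((s - 1)^2 - 4)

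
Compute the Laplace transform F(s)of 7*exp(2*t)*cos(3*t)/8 7*(s - 2)/(8*((s - 2)^2 + 9))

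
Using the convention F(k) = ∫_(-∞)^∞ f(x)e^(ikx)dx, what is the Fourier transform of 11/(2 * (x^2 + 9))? 11 * pi * exp(-3 * Abs(k))/6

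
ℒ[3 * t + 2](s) 3/s^2 + 2/s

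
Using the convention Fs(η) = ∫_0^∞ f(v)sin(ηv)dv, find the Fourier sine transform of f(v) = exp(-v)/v atan(η)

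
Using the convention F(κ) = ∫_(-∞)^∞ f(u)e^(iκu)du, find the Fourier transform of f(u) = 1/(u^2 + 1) pi*exp(-Abs(κ))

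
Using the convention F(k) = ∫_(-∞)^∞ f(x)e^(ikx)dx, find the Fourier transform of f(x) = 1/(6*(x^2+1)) pi*exp(-Abs(k))/6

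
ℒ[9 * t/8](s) 9/(8 * s^2)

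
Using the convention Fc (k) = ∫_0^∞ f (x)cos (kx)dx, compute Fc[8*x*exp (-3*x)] 8*(9 - k^2)/ (k^2+9)^2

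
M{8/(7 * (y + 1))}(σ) 8 * pi * csc(pi * σ)/7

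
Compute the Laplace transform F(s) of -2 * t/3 -2/(3 * s^2) 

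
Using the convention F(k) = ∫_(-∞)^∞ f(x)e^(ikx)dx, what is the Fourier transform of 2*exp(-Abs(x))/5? 4/(5*(k^2+1))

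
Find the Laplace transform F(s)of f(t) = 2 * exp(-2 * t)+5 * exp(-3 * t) 2/(s+2)+5/(s+3)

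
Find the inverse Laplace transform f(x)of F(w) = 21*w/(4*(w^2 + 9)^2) 7*x*sin(3*x)/8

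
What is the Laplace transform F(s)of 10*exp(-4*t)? 10/(s + 4)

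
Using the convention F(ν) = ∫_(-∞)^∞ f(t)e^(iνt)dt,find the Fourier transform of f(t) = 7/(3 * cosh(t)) 7 * pi/(3 * cosh(pi * ν/2))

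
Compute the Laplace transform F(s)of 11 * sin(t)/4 11/(4 * (s^2+1))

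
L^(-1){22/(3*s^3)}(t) 11*t^2/3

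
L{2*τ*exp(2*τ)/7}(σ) 2/(7*(σ - 2)^2)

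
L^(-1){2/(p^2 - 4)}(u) sinh(2 * u)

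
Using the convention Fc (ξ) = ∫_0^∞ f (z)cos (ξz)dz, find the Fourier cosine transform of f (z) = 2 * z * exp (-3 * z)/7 2 * (9 - ξ^2)/ (7 * (ξ^2 + 9)^2)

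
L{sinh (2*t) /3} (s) 2/ (3*(s^2 - 4) ) 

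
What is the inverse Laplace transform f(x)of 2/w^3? x^2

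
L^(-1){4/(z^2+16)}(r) sin(4*r)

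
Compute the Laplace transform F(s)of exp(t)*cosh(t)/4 (s - 1)/(4*s*(s - 2))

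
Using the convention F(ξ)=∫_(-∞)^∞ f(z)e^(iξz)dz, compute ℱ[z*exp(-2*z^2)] sqrt(2)*I*sqrt(pi)*ξ*exp(-ξ^2/8)/8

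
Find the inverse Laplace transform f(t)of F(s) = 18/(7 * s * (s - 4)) 9 * exp(2 * t) * sinh(2 * t)/7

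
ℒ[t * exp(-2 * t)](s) (s + 2)^(-2)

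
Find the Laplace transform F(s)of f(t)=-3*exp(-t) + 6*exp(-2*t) 6/(s + 2) - 3/(s + 1)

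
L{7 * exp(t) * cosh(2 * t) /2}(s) 7 * (s - 1) /(2 * ((s - 1) ^2 - 4) ) 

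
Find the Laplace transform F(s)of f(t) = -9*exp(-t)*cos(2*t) 9*(-s - 1)/((s+1)^2+4)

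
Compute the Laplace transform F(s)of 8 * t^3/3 16/s^4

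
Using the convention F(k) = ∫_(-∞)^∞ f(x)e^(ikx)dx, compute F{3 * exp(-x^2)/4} 3 * sqrt(pi) * exp(-k^2/4)/4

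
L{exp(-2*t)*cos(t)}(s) (s + 2)/((s + 2)^2 + 1)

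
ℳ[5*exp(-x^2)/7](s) 5*gamma(s/2)/14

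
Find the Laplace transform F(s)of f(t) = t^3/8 3/(4 * s^4)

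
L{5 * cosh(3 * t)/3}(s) 5 * s/(3 * (s^2 - 9))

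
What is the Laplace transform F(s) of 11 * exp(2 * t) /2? 11/(2 * (s - 2) ) 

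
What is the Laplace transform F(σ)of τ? σ^(-2)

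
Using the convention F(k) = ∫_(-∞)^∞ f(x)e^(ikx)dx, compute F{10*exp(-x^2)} 10*sqrt(pi)*exp(-k^2/4)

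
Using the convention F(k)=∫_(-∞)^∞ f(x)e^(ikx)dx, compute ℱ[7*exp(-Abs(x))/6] 7/(3*(k^2 + 1))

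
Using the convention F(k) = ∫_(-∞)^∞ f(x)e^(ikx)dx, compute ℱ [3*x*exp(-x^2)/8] 3*I*sqrt(pi)*k*exp(-k^2/4)/16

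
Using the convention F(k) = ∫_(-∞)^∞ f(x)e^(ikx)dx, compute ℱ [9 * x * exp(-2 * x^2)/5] 9 * sqrt(2) * I * sqrt(pi) * k * exp(-k^2/8)/40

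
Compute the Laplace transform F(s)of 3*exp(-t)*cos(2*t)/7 3*(s+1)/(7*((s+1)^2+4))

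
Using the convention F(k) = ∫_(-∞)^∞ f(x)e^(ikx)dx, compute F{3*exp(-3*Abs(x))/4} 9/(2*(k^2 + 9))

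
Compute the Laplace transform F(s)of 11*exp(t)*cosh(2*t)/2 11*(s - 1)/(2*((s - 1)^2 - 4))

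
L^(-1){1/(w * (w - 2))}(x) exp(x) * sinh(x)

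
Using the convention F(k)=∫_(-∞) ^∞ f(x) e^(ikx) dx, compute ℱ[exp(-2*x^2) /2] sqrt(2)*sqrt(pi)*exp(-k^2/8) /4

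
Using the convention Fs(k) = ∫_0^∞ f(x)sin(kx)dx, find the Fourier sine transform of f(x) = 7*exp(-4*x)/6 7*k/(6*(k^2+16))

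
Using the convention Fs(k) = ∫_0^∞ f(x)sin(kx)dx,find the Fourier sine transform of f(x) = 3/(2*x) 3*pi/4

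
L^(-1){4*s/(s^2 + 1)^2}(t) 2*t*sin(t)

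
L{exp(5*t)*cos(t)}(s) (s - 5)/((s - 5)^2 + 1)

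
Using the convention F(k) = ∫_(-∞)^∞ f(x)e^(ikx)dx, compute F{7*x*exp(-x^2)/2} 7*I*sqrt(pi)*k*exp(-k^2/4)/4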